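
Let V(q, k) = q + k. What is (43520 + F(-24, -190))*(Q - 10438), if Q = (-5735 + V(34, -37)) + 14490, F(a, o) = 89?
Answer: -73524774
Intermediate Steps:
V(q, k) = k + q
Q = 8752 (Q = (-5735 + (-37 + 34)) + 14490 = (-5735 - 3) + 14490 = -5738 + 14490 = 8752)
(43520 + F(-24, -190))*(Q - 10438) = (43520 + 89)*(8752 - 10438) = 43609*(-1686) = -73524774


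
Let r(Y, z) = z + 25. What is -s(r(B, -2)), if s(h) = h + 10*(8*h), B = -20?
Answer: -1863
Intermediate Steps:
r(Y, z) = 25 + z
s(h) = 81*h (s(h) = h + 80*h = 81*h)
-s(r(B, -2)) = -81*(25 - 2) = -81*23 = -1*1863 = -1863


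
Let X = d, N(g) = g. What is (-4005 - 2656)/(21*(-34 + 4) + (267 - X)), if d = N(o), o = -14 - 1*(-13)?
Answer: 6661/362 ≈ 18.401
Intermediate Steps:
o = -1 (o = -14 + 13 = -1)
d = -1
X = -1
(-4005 - 2656)/(21*(-34 + 4) + (267 - X)) = (-4005 - 2656)/(21*(-34 + 4) + (267 - 1*(-1))) = -6661/(21*(-30) + (267 + 1)) = -6661/(-630 + 268) = -6661/(-362) = -6661*(-1/362) = 6661/362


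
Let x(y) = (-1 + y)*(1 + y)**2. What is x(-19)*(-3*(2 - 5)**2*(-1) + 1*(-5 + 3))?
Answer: -162000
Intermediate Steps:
x(y) = (1 + y)**2*(-1 + y)
x(-19)*(-3*(2 - 5)**2*(-1) + 1*(-5 + 3)) = ((1 - 19)**2*(-1 - 19))*(-3*(2 - 5)**2*(-1) + 1*(-5 + 3)) = ((-18)**2*(-20))*(-3*(-3)**2*(-1) + 1*(-2)) = (324*(-20))*(-3*9*(-1) - 2) = -6480*(-27*(-1) - 2) = -6480*(27 - 2) = -6480*25 = -162000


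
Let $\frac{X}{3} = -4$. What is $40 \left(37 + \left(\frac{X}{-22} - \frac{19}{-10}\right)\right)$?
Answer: $\frac{17356}{11} \approx 1577.8$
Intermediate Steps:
$X = -12$ ($X = 3 \left(-4\right) = -12$)
$40 \left(37 + \left(\frac{X}{-22} - \frac{19}{-10}\right)\right) = 40 \left(37 - \left(- \frac{19}{10} - \frac{6}{11}\right)\right) = 40 \left(37 - - \frac{269}{110}\right) = 40 \left(37 + \left(\frac{6}{11} + \frac{19}{10}\right)\right) = 40 \left(37 + \frac{269}{110}\right) = 40 \cdot \frac{4339}{110} = \frac{17356}{11}$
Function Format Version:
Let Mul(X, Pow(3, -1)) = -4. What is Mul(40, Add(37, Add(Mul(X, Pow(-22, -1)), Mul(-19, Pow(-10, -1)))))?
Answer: Rational(17356, 11) ≈ 1577.8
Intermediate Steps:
X = -12 (X = Mul(3, -4) = -12)
Mul(40, Add(37, Add(Mul(X, Pow(-22, -1)), Mul(-19, Pow(-10, -1))))) = Mul(40, Add(37, Add(Mul(-12, Pow(-22, -1)), Mul(-19, Pow(-10, -1))))) = Mul(40, Add(37, Add(Mul(-12, Rational(-1, 22)), Mul(-19, Rational(-1, 10))))) = Mul(40, Add(37, Add(Rational(6, 11), Rational(19, 10)))) = Mul(40, Add(37, Rational(269, 110))) = Mul(40, Rational(4339, 110)) = Rational(17356, 11)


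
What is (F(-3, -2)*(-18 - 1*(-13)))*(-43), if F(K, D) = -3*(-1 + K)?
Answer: 2580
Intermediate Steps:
F(K, D) = 3 - 3*K
(F(-3, -2)*(-18 - 1*(-13)))*(-43) = ((3 - 3*(-3))*(-18 - 1*(-13)))*(-43) = ((3 + 9)*(-18 + 13))*(-43) = (12*(-5))*(-43) = -60*(-43) = 2580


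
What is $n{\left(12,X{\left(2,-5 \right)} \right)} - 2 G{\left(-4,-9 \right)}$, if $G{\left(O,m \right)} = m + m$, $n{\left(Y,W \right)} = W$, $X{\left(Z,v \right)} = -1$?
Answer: $35$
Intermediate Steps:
$G{\left(O,m \right)} = 2 m$
$n{\left(12,X{\left(2,-5 \right)} \right)} - 2 G{\left(-4,-9 \right)} = -1 - 2 \cdot 2 \left(-9\right) = -1 - -36 = -1 + 36 = 35$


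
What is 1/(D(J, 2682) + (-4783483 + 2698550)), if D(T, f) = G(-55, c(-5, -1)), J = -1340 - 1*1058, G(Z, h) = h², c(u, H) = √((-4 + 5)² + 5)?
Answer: -1/2084927 ≈ -4.7963e-7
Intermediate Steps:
c(u, H) = √6 (c(u, H) = √(1² + 5) = √(1 + 5) = √6)
J = -2398 (J = -1340 - 1058 = -2398)
D(T, f) = 6 (D(T, f) = (√6)² = 6)
1/(D(J, 2682) + (-4783483 + 2698550)) = 1/(6 + (-4783483 + 2698550)) = 1/(6 - 2084933) = 1/(-2084927) = -1/2084927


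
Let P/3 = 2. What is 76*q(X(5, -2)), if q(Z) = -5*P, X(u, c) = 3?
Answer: -2280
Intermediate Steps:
P = 6 (P = 3*2 = 6)
q(Z) = -30 (q(Z) = -5*6 = -30)
76*q(X(5, -2)) = 76*(-30) = -2280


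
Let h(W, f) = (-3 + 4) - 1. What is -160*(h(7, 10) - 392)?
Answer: 62720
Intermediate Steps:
h(W, f) = 0 (h(W, f) = 1 - 1 = 0)
-160*(h(7, 10) - 392) = -160*(0 - 392) = -160*(-392) = 62720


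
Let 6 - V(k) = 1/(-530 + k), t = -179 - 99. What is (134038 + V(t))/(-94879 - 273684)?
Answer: -108307553/297798904 ≈ -0.36369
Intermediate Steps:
t = -278
V(k) = 6 - 1/(-530 + k)
(134038 + V(t))/(-94879 - 273684) = (134038 + (-3181 + 6*(-278))/(-530 - 278))/(-94879 - 273684) = (134038 + (-3181 - 1668)/(-808))/(-368563) = (134038 - 1/808*(-4849))*(-1/368563) = (134038 + 4849/808)*(-1/368563) = (108307553/808)*(-1/368563) = -108307553/297798904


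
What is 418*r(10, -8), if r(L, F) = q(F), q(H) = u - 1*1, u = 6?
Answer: 2090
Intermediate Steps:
q(H) = 5 (q(H) = 6 - 1*1 = 6 - 1 = 5)
r(L, F) = 5
418*r(10, -8) = 418*5 = 2090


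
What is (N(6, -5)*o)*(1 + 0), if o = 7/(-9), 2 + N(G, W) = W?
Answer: 49/9 ≈ 5.4444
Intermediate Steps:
N(G, W) = -2 + W
o = -7/9 (o = 7*(-⅑) = -7/9 ≈ -0.77778)
(N(6, -5)*o)*(1 + 0) = ((-2 - 5)*(-7/9))*(1 + 0) = -7*(-7/9)*1 = (49/9)*1 = 49/9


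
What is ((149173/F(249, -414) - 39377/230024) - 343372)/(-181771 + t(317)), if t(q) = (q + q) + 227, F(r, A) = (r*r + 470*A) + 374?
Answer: 10442092920892677/5501531519457200 ≈ 1.8980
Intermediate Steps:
F(r, A) = 374 + r**2 + 470*A (F(r, A) = (r**2 + 470*A) + 374 = 374 + r**2 + 470*A)
t(q) = 227 + 2*q (t(q) = 2*q + 227 = 227 + 2*q)
((149173/F(249, -414) - 39377/230024) - 343372)/(-181771 + t(317)) = ((149173/(374 + 249**2 + 470*(-414)) - 39377/230024) - 343372)/(-181771 + (227 + 2*317)) = ((149173/(374 + 62001 - 194580) - 39377*1/230024) - 343372)/(-181771 + (227 + 634)) = ((149173/(-132205) - 39377/230024) - 343372)/(-181771 + 861) = ((149173*(-1/132205) - 39377/230024) - 343372)/(-180910) = ((-149173/132205 - 39377/230024) - 343372)*(-1/180910) = (-39519206437/30410322920 - 343372)*(-1/180910) = -10442092920892677/30410322920*(-1/180910) = 10442092920892677/5501531519457200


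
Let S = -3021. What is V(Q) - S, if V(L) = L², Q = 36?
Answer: 4317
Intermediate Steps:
V(Q) - S = 36² - 1*(-3021) = 1296 + 3021 = 4317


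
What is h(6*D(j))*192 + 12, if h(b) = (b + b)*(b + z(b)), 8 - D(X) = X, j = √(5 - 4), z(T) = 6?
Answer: 774156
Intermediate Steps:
j = 1 (j = √1 = 1)
D(X) = 8 - X
h(b) = 2*b*(6 + b) (h(b) = (b + b)*(b + 6) = (2*b)*(6 + b) = 2*b*(6 + b))
h(6*D(j))*192 + 12 = (2*(6*(8 - 1*1))*(6 + 6*(8 - 1*1)))*192 + 12 = (2*(6*(8 - 1))*(6 + 6*(8 - 1)))*192 + 12 = (2*(6*7)*(6 + 6*7))*192 + 12 = (2*42*(6 + 42))*192 + 12 = (2*42*48)*192 + 12 = 4032*192 + 12 = 774144 + 12 = 774156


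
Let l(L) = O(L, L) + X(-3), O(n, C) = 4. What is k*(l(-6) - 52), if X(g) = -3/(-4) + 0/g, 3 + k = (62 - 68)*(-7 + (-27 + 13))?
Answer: -23247/4 ≈ -5811.8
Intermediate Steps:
k = 123 (k = -3 + (62 - 68)*(-7 + (-27 + 13)) = -3 - 6*(-7 - 14) = -3 - 6*(-21) = -3 + 126 = 123)
X(g) = ¾ (X(g) = -3*(-¼) + 0 = ¾ + 0 = ¾)
l(L) = 19/4 (l(L) = 4 + ¾ = 19/4)
k*(l(-6) - 52) = 123*(19/4 - 52) = 123*(-189/4) = -23247/4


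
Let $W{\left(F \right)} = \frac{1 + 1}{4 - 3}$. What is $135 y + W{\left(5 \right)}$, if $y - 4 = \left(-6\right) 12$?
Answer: $-9178$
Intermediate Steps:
$y = -68$ ($y = 4 - 72 = -68$)
$W{\left(F \right)} = 2$ ($W{\left(F \right)} = \frac{2}{1} = 2 \cdot 1 = 2$)
$135 y + W{\left(5 \right)} = 135 \left(-68\right) + 2 = -9180 + 2 = -9178$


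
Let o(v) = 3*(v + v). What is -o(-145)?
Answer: 870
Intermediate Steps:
o(v) = 6*v (o(v) = 3*(2*v) = 6*v)
-o(-145) = -6*(-145) = -1*(-870) = 870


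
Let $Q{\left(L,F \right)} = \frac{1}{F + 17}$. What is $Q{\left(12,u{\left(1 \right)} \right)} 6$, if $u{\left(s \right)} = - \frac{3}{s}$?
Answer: $\frac{3}{7} \approx 0.42857$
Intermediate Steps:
$Q{\left(L,F \right)} = \frac{1}{17 + F}$
$Q{\left(12,u{\left(1 \right)} \right)} 6 = \frac{1}{17 - \frac{3}{1}} \cdot 6 = \frac{1}{17 - 3} \cdot 6 = \frac{1}{14} \cdot 6 = \frac{3}{7}$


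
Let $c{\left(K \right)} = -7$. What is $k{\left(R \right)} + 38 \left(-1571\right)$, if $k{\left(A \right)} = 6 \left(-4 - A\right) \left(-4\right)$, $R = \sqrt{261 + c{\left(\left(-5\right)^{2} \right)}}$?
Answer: $-59602 + 24 \sqrt{254} \approx -59220.0$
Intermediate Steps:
$R = \sqrt{254}$ ($R = \sqrt{261 - 7} = \sqrt{254} \approx 15.937$)
$k{\left(A \right)} = 96 + 24 A$ ($k{\left(A \right)} = \left(-24 - 6 A\right) \left(-4\right) = 96 + 24 A$)
$k{\left(R \right)} + 38 \left(-1571\right) = \left(96 + 24 \sqrt{254}\right) + 38 \left(-1571\right) = \left(96 + 24 \sqrt{254}\right) - 59698 = -59602 + 24 \sqrt{254}$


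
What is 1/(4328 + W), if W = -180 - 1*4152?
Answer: -¼ ≈ -0.25000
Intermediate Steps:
W = -4332 (W = -180 - 4152 = -4332)
1/(4328 + W) = 1/(4328 - 4332) = 1/(-4) = -¼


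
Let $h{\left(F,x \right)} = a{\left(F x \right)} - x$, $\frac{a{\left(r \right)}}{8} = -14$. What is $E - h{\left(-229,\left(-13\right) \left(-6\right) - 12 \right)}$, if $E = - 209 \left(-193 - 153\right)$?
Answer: $72492$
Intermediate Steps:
$a{\left(r \right)} = -112$ ($a{\left(r \right)} = 8 \left(-14\right) = -112$)
$E = 72314$ ($E = \left(-209\right) \left(-346\right) = 72314$)
$h{\left(F,x \right)} = -112 - x$
$E - h{\left(-229,\left(-13\right) \left(-6\right) - 12 \right)} = 72314 - \left(-112 - \left(\left(-13\right) \left(-6\right) - 12\right)\right) = 72314 - \left(-112 - \left(78 - 12\right)\right) = 72314 - \left(-112 - 66\right) = 72314 - -178 = 72314 + 178 = 72492$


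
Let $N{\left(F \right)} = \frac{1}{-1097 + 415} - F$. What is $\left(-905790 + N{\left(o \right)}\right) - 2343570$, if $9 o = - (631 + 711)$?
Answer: $- \frac{19943656445}{6138} \approx -3.2492 \cdot 10^{6}$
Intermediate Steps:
$o = - \frac{1342}{9}$ ($o = \frac{\left(-1\right) \left(631 + 711\right)}{9} = \frac{\left(-1\right) 1342}{9} = \frac{1}{9} \left(-1342\right) = - \frac{1342}{9} \approx -149.11$)
$N{\left(F \right)} = - \frac{1}{682} - F$ ($N{\left(F \right)} = \frac{1}{-682} - F = - \frac{1}{682} - F$)
$\left(-905790 + N{\left(o \right)}\right) - 2343570 = \left(-905790 - - \frac{915235}{6138}\right) - 2343570 = \left(-905790 + \left(- \frac{1}{682} + \frac{1342}{9}\right)\right) - 2343570 = \left(-905790 + \frac{915235}{6138}\right) - 2343570 = - \frac{5558823785}{6138} - 2343570 = - \frac{19943656445}{6138}$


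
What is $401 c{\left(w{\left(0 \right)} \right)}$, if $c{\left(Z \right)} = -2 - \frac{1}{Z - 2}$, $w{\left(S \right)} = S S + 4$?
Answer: $- \frac{2005}{2} \approx -1002.5$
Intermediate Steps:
$w{\left(S \right)} = 4 + S^{2}$ ($w{\left(S \right)} = S^{2} + 4 = 4 + S^{2}$)
$c{\left(Z \right)} = -2 - \frac{1}{-2 + Z}$
$401 c{\left(w{\left(0 \right)} \right)} = 401 \frac{3 - 2 \left(4 + 0^{2}\right)}{-2 + \left(4 + 0^{2}\right)} = 401 \frac{3 - 2 \left(4 + 0\right)}{-2 + \left(4 + 0\right)} = 401 \frac{3 - 8}{-2 + 4} = 401 \frac{3 - 8}{2} = 401 \cdot \frac{1}{2} \left(-5\right) = 401 \left(- \frac{5}{2}\right) = - \frac{2005}{2}$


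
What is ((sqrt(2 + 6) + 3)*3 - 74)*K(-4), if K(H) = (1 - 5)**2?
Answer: -1040 + 96*sqrt(2) ≈ -904.24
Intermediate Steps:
K(H) = 16 (K(H) = (-4)**2 = 16)
((sqrt(2 + 6) + 3)*3 - 74)*K(-4) = ((sqrt(2 + 6) + 3)*3 - 74)*16 = ((sqrt(8) + 3)*3 - 74)*16 = ((2*sqrt(2) + 3)*3 - 74)*16 = ((3 + 2*sqrt(2))*3 - 74)*16 = ((9 + 6*sqrt(2)) - 74)*16 = (-65 + 6*sqrt(2))*16 = -1040 + 96*sqrt(2)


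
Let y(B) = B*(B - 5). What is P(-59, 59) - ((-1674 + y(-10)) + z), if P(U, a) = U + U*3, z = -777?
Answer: 2065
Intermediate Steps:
P(U, a) = 4*U (P(U, a) = U + 3*U = 4*U)
y(B) = B*(-5 + B)
P(-59, 59) - ((-1674 + y(-10)) + z) = 4*(-59) - ((-1674 - 10*(-5 - 10)) - 777) = -236 - ((-1674 - 10*(-15)) - 777) = -236 - ((-1674 + 150) - 777) = -236 - (-1524 - 777) = -236 - 1*(-2301) = -236 + 2301 = 2065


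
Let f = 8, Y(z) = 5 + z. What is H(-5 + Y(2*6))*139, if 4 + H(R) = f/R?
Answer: -1390/3 ≈ -463.33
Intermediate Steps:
H(R) = -4 + 8/R
H(-5 + Y(2*6))*139 = (-4 + 8/(-5 + (5 + 2*6)))*139 = (-4 + 8/(-5 + (5 + 12)))*139 = (-4 + 8/(-5 + 17))*139 = (-4 + 8/12)*139 = (-4 + 8*(1/12))*139 = (-4 + 2/3)*139 = -10/3*139 = -1390/3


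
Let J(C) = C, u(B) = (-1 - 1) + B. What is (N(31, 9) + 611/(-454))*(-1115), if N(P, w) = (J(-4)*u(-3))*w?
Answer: -90436535/454 ≈ -1.9920e+5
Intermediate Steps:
u(B) = -2 + B
N(P, w) = 20*w (N(P, w) = (-4*(-2 - 3))*w = (-4*(-5))*w = 20*w)
(N(31, 9) + 611/(-454))*(-1115) = (20*9 + 611/(-454))*(-1115) = (180 + 611*(-1/454))*(-1115) = (180 - 611/454)*(-1115) = (81109/454)*(-1115) = -90436535/454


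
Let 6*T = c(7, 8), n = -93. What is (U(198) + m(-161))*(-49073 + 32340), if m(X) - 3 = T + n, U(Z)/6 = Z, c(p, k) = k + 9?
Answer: -110521465/6 ≈ -1.8420e+7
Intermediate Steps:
c(p, k) = 9 + k
U(Z) = 6*Z
T = 17/6 (T = (9 + 8)/6 = (⅙)*17 = 17/6 ≈ 2.8333)
m(X) = -523/6 (m(X) = 3 + (17/6 - 93) = 3 - 541/6 = -523/6)
(U(198) + m(-161))*(-49073 + 32340) = (6*198 - 523/6)*(-49073 + 32340) = (1188 - 523/6)*(-16733) = (6605/6)*(-16733) = -110521465/6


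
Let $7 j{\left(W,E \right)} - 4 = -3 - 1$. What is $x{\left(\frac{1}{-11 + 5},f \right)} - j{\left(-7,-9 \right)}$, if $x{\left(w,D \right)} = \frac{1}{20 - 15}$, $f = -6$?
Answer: $\frac{1}{5} \approx 0.2$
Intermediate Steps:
$x{\left(w,D \right)} = \frac{1}{5}$
$j{\left(W,E \right)} = 0$ ($j{\left(W,E \right)} = \frac{4}{7} + \frac{-3 - 1}{7} = \frac{4}{7} + \frac{1}{7} \left(-4\right) = \frac{4}{7} - \frac{4}{7} = 0$)
$x{\left(\frac{1}{-11 + 5},f \right)} - j{\left(-7,-9 \right)} = \frac{1}{5} - 0 = \frac{1}{5} + 0 = \frac{1}{5}$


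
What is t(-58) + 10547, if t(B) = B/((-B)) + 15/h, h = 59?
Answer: 622229/59 ≈ 10546.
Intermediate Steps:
t(B) = -44/59 (t(B) = B/((-B)) + 15/59 = B*(-1/B) + 15*(1/59) = -1 + 15/59 = -44/59)
t(-58) + 10547 = -44/59 + 10547 = 622229/59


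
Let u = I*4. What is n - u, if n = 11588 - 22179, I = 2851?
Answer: -21995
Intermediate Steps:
u = 11404 (u = 2851*4 = 11404)
n = -10591
n - u = -10591 - 1*11404 = -10591 - 11404 = -21995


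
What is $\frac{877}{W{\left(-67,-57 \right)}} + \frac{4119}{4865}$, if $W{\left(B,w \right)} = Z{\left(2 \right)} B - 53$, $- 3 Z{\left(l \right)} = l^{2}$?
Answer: $\frac{13248786}{530285} \approx 24.984$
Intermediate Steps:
$Z{\left(l \right)} = - \frac{l^{2}}{3}$
$W{\left(B,w \right)} = -53 - \frac{4 B}{3}$ ($W{\left(B,w \right)} = - \frac{2^{2}}{3} B - 53 = \left(- \frac{1}{3}\right) 4 B - 53 = - \frac{4 B}{3} - 53 = -53 - \frac{4 B}{3}$)
$\frac{877}{W{\left(-67,-57 \right)}} + \frac{4119}{4865} = \frac{877}{-53 - - \frac{268}{3}} + \frac{4119}{4865} = \frac{877}{-53 + \frac{268}{3}} + 4119 \cdot \frac{1}{4865} = \frac{877}{\frac{109}{3}} + \frac{4119}{4865} = 877 \cdot \frac{3}{109} + \frac{4119}{4865} = \frac{2631}{109} + \frac{4119}{4865} = \frac{13248786}{530285}$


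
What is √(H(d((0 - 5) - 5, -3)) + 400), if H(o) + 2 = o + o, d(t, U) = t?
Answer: 3*√42 ≈ 19.442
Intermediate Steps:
H(o) = -2 + 2*o (H(o) = -2 + (o + o) = -2 + 2*o)
√(H(d((0 - 5) - 5, -3)) + 400) = √((-2 + 2*((0 - 5) - 5)) + 400) = √((-2 + 2*(-5 - 5)) + 400) = √((-2 + 2*(-10)) + 400) = √((-2 - 20) + 400) = √(-22 + 400) = √378 = 3*√42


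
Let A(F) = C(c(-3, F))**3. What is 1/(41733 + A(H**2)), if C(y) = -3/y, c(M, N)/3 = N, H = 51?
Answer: 17596287801/734345878799132 ≈ 2.3962e-5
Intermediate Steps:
c(M, N) = 3*N
A(F) = -1/F**3 (A(F) = (-3*1/(3*F))**3 = (-1/F)**3 = -1/F**3)
1/(41733 + A(H**2)) = 1/(41733 - 1/(51**2)**3) = 1/(41733 - 1/2601**3) = 1/(41733 - 1*1/17596287801) = 1/(41733 - 1/17596287801) = 1/(734345878799132/17596287801) = 17596287801/734345878799132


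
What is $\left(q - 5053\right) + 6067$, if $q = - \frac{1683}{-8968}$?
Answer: $\frac{9095235}{8968} \approx 1014.2$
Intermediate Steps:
$q = \frac{1683}{8968}$ ($q = \left(-1683\right) \left(- \frac{1}{8968}\right) = \frac{1683}{8968} \approx 0.18767$)
$\left(q - 5053\right) + 6067 = \left(\frac{1683}{8968} - 5053\right) + 6067 = - \frac{45313621}{8968} + 6067 = \frac{9095235}{8968}$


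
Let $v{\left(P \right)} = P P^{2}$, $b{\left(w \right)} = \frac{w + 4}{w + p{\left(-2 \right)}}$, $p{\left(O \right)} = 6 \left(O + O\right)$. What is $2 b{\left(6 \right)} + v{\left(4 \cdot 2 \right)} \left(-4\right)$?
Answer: $- \frac{18442}{9} \approx -2049.1$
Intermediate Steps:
$p{\left(O \right)} = 12 O$ ($p{\left(O \right)} = 6 \cdot 2 O = 12 O$)
$b{\left(w \right)} = \frac{4 + w}{-24 + w}$ ($b{\left(w \right)} = \frac{w + 4}{w + 12 \left(-2\right)} = \frac{4 + w}{w - 24} = \frac{4 + w}{-24 + w}$)
$v{\left(P \right)} = P^{3}$
$2 b{\left(6 \right)} + v{\left(4 \cdot 2 \right)} \left(-4\right) = 2 \frac{4 + 6}{-24 + 6} + \left(4 \cdot 2\right)^{3} \left(-4\right) = 2 \frac{1}{-18} \cdot 10 + 8^{3} \left(-4\right) = 2 \left(\left(- \frac{1}{18}\right) 10\right) + 512 \left(-4\right) = 2 \left(- \frac{5}{9}\right) - 2048 = - \frac{10}{9} - 2048 = - \frac{18442}{9}$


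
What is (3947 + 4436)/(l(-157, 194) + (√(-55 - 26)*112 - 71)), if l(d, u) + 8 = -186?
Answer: -2221495/1086289 - 8450064*I/1086289 ≈ -2.045 - 7.7788*I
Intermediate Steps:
l(d, u) = -194 (l(d, u) = -8 - 186 = -194)
(3947 + 4436)/(l(-157, 194) + (√(-55 - 26)*112 - 71)) = (3947 + 4436)/(-194 + (√(-55 - 26)*112 - 71)) = 8383/(-194 + (√(-81)*112 - 71)) = 8383/(-194 + ((9*I)*112 - 71)) = 8383/(-194 + (1008*I - 71)) = 8383/(-194 + (-71 + 1008*I)) = 8383/(-265 + 1008*I) = 8383*((-265 - 1008*I)/1086289) = 8383*(-265 - 1008*I)/1086289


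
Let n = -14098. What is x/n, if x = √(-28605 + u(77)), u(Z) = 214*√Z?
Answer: -I*√(28605 - 214*√77)/14098 ≈ -0.011596*I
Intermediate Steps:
x = √(-28605 + 214*√77) ≈ 163.48*I
x/n = √(-28605 + 214*√77)/(-14098) = √(-28605 + 214*√77)*(-1/14098) = -√(-28605 + 214*√77)/14098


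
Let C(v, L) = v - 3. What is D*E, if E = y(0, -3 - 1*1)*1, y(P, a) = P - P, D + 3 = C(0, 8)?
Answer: 0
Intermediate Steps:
C(v, L) = -3 + v
D = -6 (D = -3 + (-3 + 0) = -3 - 3 = -6)
y(P, a) = 0
E = 0 (E = 0*1 = 0)
D*E = -6*0 = 0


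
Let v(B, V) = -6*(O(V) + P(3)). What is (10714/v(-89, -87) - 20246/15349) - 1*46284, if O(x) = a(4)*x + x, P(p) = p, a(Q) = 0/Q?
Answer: -178946982631/3867948 ≈ -46264.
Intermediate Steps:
a(Q) = 0
O(x) = x (O(x) = 0*x + x = 0 + x = x)
v(B, V) = -18 - 6*V (v(B, V) = -6*(V + 3) = -6*(3 + V) = -18 - 6*V)
(10714/v(-89, -87) - 20246/15349) - 1*46284 = (10714/(-18 - 6*(-87)) - 20246/15349) - 1*46284 = (10714/(-18 + 522) - 20246*1/15349) - 46284 = (10714/504 - 20246/15349) - 46284 = (10714*(1/504) - 20246/15349) - 46284 = (5357/252 - 20246/15349) - 46284 = 77122601/3867948 - 46284 = -178946982631/3867948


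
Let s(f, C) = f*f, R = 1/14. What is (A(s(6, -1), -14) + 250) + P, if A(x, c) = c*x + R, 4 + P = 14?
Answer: -3415/14 ≈ -243.93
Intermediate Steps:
P = 10 (P = -4 + 14 = 10)
R = 1/14 ≈ 0.071429
s(f, C) = f²
A(x, c) = 1/14 + c*x (A(x, c) = c*x + 1/14 = 1/14 + c*x)
(A(s(6, -1), -14) + 250) + P = ((1/14 - 14*6²) + 250) + 10 = ((1/14 - 14*36) + 250) + 10 = ((1/14 - 504) + 250) + 10 = (-7055/14 + 250) + 10 = -3555/14 + 10 = -3415/14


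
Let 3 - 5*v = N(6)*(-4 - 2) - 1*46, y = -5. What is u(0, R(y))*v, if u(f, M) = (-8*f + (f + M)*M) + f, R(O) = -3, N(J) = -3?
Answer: 279/5 ≈ 55.800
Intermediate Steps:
u(f, M) = -7*f + M*(M + f) (u(f, M) = (-8*f + (M + f)*M) + f = (-8*f + M*(M + f)) + f = -7*f + M*(M + f))
v = 31/5 (v = 3/5 - (-3*(-4 - 2) - 1*46)/5 = 3/5 - (-3*(-6) - 46)/5 = 3/5 - (18 - 46)/5 = 3/5 - 1/5*(-28) = 3/5 + 28/5 = 31/5 ≈ 6.2000)
u(0, R(y))*v = ((-3)**2 - 7*0 - 3*0)*(31/5) = (9 + 0 + 0)*(31/5) = 9*(31/5) = 279/5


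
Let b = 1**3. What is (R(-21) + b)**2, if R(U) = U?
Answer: 400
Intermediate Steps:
b = 1
(R(-21) + b)**2 = (-21 + 1)**2 = (-20)**2 = 400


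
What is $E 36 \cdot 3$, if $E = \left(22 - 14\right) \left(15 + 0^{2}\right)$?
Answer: $12960$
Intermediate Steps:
$E = 120$ ($E = 8 \left(15 + 0\right) = 8 \cdot 15 = 120$)
$E 36 \cdot 3 = 120 \cdot 36 \cdot 3 = 4320 \cdot 3 = 12960$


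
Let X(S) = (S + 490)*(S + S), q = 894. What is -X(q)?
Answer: -2474592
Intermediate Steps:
X(S) = 2*S*(490 + S) (X(S) = (490 + S)*(2*S) = 2*S*(490 + S))
-X(q) = -2*894*(490 + 894) = -2*894*1384 = -1*2474592 = -2474592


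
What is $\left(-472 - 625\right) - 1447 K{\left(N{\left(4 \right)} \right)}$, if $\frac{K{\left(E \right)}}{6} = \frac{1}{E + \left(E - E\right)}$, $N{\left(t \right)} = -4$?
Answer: $\frac{2147}{2} \approx 1073.5$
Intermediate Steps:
$K{\left(E \right)} = \frac{6}{E}$ ($K{\left(E \right)} = \frac{6}{E + \left(E - E\right)} = \frac{6}{E + 0} = \frac{6}{E}$)
$\left(-472 - 625\right) - 1447 K{\left(N{\left(4 \right)} \right)} = \left(-472 - 625\right) - 1447 \frac{6}{-4} = -1097 - 1447 \cdot 6 \left(- \frac{1}{4}\right) = -1097 - - \frac{4341}{2} = -1097 + \frac{4341}{2} = \frac{2147}{2}$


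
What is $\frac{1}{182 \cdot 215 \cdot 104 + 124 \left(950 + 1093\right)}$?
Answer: $\frac{1}{4322852} \approx 2.3133 \cdot 10^{-7}$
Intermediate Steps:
$\frac{1}{182 \cdot 215 \cdot 104 + 124 \left(950 + 1093\right)} = \frac{1}{39130 \cdot 104 + 124 \cdot 2043} = \frac{1}{4069520 + 253332} = \frac{1}{4322852}$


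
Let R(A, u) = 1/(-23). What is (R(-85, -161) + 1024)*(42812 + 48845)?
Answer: 2158614007/23 ≈ 9.3853e+7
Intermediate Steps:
R(A, u) = -1/23
(R(-85, -161) + 1024)*(42812 + 48845) = (-1/23 + 1024)*(42812 + 48845) = (23551/23)*91657 = 2158614007/23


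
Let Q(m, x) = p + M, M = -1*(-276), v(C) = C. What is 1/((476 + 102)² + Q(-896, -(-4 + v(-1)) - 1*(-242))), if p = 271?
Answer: 1/334631 ≈ 2.9884e-6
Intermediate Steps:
M = 276
Q(m, x) = 547 (Q(m, x) = 271 + 276 = 547)
1/((476 + 102)² + Q(-896, -(-4 + v(-1)) - 1*(-242))) = 1/((476 + 102)² + 547) = 1/(578² + 547) = 1/(334084 + 547) = 1/334631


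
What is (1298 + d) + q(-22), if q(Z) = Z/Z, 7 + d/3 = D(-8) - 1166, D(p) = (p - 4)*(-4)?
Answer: -2076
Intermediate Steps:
D(p) = 16 - 4*p (D(p) = (-4 + p)*(-4) = 16 - 4*p)
d = -3375 (d = -21 + 3*((16 - 4*(-8)) - 1166) = -21 + 3*((16 + 32) - 1166) = -21 + 3*(48 - 1166) = -21 + 3*(-1118) = -21 - 3354 = -3375)
q(Z) = 1
(1298 + d) + q(-22) = (1298 - 3375) + 1 = -2077 + 1 = -2076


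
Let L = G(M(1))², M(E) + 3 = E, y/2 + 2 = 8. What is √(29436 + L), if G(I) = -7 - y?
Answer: √29797 ≈ 172.62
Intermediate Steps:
y = 12 (y = -4 + 2*8 = -4 + 16 = 12)
M(E) = -3 + E
G(I) = -19 (G(I) = -7 - 1*12 = -7 - 12 = -19)
L = 361 (L = (-19)² = 361)
√(29436 + L) = √(29436 + 361) = √29797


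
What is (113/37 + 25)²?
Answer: 1077444/1369 ≈ 787.03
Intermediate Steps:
(113/37 + 25)² = (1038/37)² = 1077444/1369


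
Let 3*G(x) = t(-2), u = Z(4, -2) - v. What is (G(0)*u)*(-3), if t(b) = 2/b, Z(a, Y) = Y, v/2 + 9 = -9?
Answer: 34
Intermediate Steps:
v = -36 (v = -18 + 2*(-9) = -18 - 18 = -36)
u = 34 (u = -2 - 1*(-36) = -2 + 36 = 34)
G(x) = -⅓ (G(x) = (2/(-2))/3 = (2*(-½))/3 = (⅓)*(-1) = -⅓)
(G(0)*u)*(-3) = -⅓*34*(-3) = -34/3*(-3) = 34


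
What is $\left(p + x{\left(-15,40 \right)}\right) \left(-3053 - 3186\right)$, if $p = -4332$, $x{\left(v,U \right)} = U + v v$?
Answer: $25374013$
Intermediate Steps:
$x{\left(v,U \right)} = U + v^{2}$
$\left(p + x{\left(-15,40 \right)}\right) \left(-3053 - 3186\right) = \left(-4332 + \left(40 + \left(-15\right)^{2}\right)\right) \left(-3053 - 3186\right) = \left(-4332 + \left(40 + 225\right)\right) \left(-6239\right) = \left(-4332 + 265\right) \left(-6239\right) = \left(-4067\right) \left(-6239\right) = 25374013$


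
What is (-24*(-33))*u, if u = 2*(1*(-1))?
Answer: -1584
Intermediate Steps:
u = -2 (u = 2*(-1) = -2)
(-24*(-33))*u = -24*(-33)*(-2) = 792*(-2) = -1584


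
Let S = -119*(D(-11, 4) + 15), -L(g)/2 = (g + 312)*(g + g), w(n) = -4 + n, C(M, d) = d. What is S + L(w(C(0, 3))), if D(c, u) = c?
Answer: 768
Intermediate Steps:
L(g) = -4*g*(312 + g) (L(g) = -2*(g + 312)*(g + g) = -2*(312 + g)*2*g = -4*g*(312 + g))
S = -476 (S = -119*(-11 + 15) = -119*4 = -476)
S + L(w(C(0, 3))) = -476 - 4*(-4 + 3)*(312 + (-4 + 3)) = -476 - 4*(-1)*(312 - 1) = -476 - 4*(-1)*311 = -476 + 1244 = 768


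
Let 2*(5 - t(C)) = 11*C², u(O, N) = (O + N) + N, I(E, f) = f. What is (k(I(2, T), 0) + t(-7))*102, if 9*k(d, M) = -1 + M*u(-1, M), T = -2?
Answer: -80971/3 ≈ -26990.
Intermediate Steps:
u(O, N) = O + 2*N (u(O, N) = (N + O) + N = O + 2*N)
k(d, M) = -⅑ + M*(-1 + 2*M)/9 (k(d, M) = (-1 + M*(-1 + 2*M))/9 = -⅑ + M*(-1 + 2*M)/9)
t(C) = 5 - 11*C²/2
(k(I(2, T), 0) + t(-7))*102 = ((-⅑ + (⅑)*0*(-1 + 2*0)) + (5 - 11/2*(-7)²))*102 = ((-⅑ + (⅑)*0*(-1 + 0)) + (5 - 11/2*49))*102 = ((-⅑ + (⅑)*0*(-1)) + (5 - 539/2))*102 = ((-⅑ + 0) - 529/2)*102 = (-⅑ - 529/2)*102 = -4763/18*102 = -80971/3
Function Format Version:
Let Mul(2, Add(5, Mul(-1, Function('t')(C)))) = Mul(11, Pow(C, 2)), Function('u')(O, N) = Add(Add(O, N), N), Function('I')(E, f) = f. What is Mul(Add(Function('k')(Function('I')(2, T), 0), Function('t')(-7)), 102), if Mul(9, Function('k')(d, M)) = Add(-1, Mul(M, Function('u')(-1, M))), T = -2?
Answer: Rational(-80971, 3) ≈ -26990.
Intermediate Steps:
Function('u')(O, N) = Add(O, Mul(2, N)) (Function('u')(O, N) = Add(Add(N, O), N) = Add(O, Mul(2, N)))
Function('k')(d, M) = Add(Rational(-1, 9), Mul(Rational(1, 9), M, Add(-1, Mul(2, M)))) (Function('k')(d, M) = Mul(Rational(1, 9), Add(-1, Mul(M, Add(-1, Mul(2, M))))) = Add(Rational(-1, 9), Mul(Rational(1, 9), M, Add(-1, Mul(2, M)))))
Function('t')(C) = Add(5, Mul(Rational(-11, 2), Pow(C, 2))) (Function('t')(C) = Add(5, Mul(Rational(-1, 2), Mul(11, Pow(C, 2)))) = Add(5, Mul(Rational(-11, 2), Pow(C, 2))))
Mul(Add(Function('k')(Function('I')(2, T), 0), Function('t')(-7)), 102) = Mul(Add(Add(Rational(-1, 9), Mul(Rational(1, 9), 0, Add(-1, Mul(2, 0)))), Add(5, Mul(Rational(-11, 2), Pow(-7, 2)))), 102) = Mul(Add(Add(Rational(-1, 9), Mul(Rational(1, 9), 0, Add(-1, 0))), Add(5, Mul(Rational(-11, 2), 49))), 102) = Mul(Add(Add(Rational(-1, 9), Mul(Rational(1, 9), 0, -1)), Add(5, Rational(-539, 2))), 102) = Mul(Add(Add(Rational(-1, 9), 0), Rational(-529, 2)), 102) = Mul(Add(Rational(-1, 9), Rational(-529, 2)), 102) = Mul(Rational(-4763, 18), 102) = Rational(-80971, 3)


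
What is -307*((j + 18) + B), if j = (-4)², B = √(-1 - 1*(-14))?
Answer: -10438 - 307*√13 ≈ -11545.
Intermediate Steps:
B = √13 (B = √(-1 + 14) = √13 ≈ 3.6056)
j = 16
-307*((j + 18) + B) = -307*((16 + 18) + √13) = -307*(34 + √13) = -10438 - 307*√13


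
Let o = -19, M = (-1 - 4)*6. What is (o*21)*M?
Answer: 11970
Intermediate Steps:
M = -30 (M = -5*6 = -30)
(o*21)*M = -19*21*(-30) = -399*(-30) = 11970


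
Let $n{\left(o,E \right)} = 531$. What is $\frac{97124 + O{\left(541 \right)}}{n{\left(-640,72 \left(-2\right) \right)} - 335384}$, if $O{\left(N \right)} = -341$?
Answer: $- \frac{96783}{334853} \approx -0.28903$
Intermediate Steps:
$\frac{97124 + O{\left(541 \right)}}{n{\left(-640,72 \left(-2\right) \right)} - 335384} = \frac{97124 - 341}{531 - 335384} = \frac{96783}{-334853} = 96783 \left(- \frac{1}{334853}\right) = - \frac{96783}{334853}$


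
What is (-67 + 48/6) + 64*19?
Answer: 1157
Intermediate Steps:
(-67 + 48/6) + 64*19 = (-67 + 48*(1/6)) + 1216 = (-67 + 8) + 1216 = -59 + 1216 = 1157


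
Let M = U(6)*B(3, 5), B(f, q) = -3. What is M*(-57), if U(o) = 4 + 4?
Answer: 1368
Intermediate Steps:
U(o) = 8
M = -24 (M = 8*(-3) = -24)
M*(-57) = -24*(-57) = 1368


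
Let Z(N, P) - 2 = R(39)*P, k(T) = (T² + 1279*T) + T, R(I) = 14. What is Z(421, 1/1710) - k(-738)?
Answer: 341998297/855 ≈ 4.0000e+5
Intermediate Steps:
k(T) = T² + 1280*T
Z(N, P) = 2 + 14*P
Z(421, 1/1710) - k(-738) = (2 + 14/1710) - (-738)*(1280 - 738) = (2 + 14*(1/1710)) - (-738)*542 = (2 + 7/855) - 1*(-399996) = 1717/855 + 399996 = 341998297/855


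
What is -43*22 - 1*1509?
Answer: -2455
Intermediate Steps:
-43*22 - 1*1509 = -946 - 1509 = -2455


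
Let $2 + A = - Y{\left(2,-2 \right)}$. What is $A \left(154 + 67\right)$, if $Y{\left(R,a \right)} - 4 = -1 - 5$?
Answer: $0$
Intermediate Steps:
$Y{\left(R,a \right)} = -2$ ($Y{\left(R,a \right)} = 4 - 6 = -2$)
$A = 0$ ($A = -2 - -2 = -2 + 2 = 0$)
$A \left(154 + 67\right) = 0 \left(154 + 67\right) = 0 \cdot 221 = 0$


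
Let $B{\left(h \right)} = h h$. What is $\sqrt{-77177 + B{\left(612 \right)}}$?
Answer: $\sqrt{297367} \approx 545.31$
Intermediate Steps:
$B{\left(h \right)} = h^{2}$
$\sqrt{-77177 + B{\left(612 \right)}} = \sqrt{-77177 + 612^{2}} = \sqrt{-77177 + 374544} = \sqrt{297367}$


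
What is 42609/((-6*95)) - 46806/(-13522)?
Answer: -91579913/1284590 ≈ -71.291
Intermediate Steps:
42609/((-6*95)) - 46806/(-13522) = 42609/(-570) - 46806*(-1/13522) = 42609*(-1/570) + 23403/6761 = -14203/190 + 23403/6761 = -91579913/1284590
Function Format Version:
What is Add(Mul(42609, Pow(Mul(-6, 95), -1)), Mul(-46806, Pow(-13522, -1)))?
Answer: Rational(-91579913, 1284590) ≈ -71.291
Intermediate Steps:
Add(Mul(42609, Pow(Mul(-6, 95), -1)), Mul(-46806, Pow(-13522, -1))) = Add(Mul(42609, Pow(-570, -1)), Mul(-46806, Rational(-1, 13522))) = Add(Mul(42609, Rational(-1, 570)), Rational(23403, 6761)) = Add(Rational(-14203, 190), Rational(23403, 6761)) = Rational(-91579913, 1284590)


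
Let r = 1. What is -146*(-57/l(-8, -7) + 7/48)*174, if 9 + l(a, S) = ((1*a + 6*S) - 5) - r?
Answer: -6755347/260 ≈ -25982.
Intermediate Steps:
l(a, S) = -15 + a + 6*S (l(a, S) = -9 + (((1*a + 6*S) - 5) - 1*1) = -9 + (((a + 6*S) - 5) - 1) = -9 + ((-5 + a + 6*S) - 1) = -9 + (-6 + a + 6*S) = -15 + a + 6*S)
-146*(-57/l(-8, -7) + 7/48)*174 = -146*(-57/(-15 - 8 + 6*(-7)) + 7/48)*174 = -146*(-57/(-15 - 8 - 42) + 7*(1/48))*174 = -146*(-57/(-65) + 7/48)*174 = -146*(-57*(-1/65) + 7/48)*174 = -146*(57/65 + 7/48)*174 = -146*3191/3120*174 = -232943/1560*174 = -6755347/260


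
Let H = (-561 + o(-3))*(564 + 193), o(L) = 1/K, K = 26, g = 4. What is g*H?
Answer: -22081690/13 ≈ -1.6986e+6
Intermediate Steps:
o(L) = 1/26
H = -11040845/26 (H = (-561 + 1/26)*(564 + 193) = -14585/26*757 = -11040845/26 ≈ -4.2465e+5)
g*H = 4*(-11040845/26) = -22081690/13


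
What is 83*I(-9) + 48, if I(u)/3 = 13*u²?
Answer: 262245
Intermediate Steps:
I(u) = 39*u² (I(u) = 3*(13*u²) = 39*u²)
83*I(-9) + 48 = 83*(39*(-9)²) + 48 = 83*(39*81) + 48 = 83*3159 + 48 = 262197 + 48 = 262245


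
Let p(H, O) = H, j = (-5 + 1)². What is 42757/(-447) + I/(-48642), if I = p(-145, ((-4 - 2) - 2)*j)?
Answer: -231080131/2415886 ≈ -95.650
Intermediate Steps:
j = 16 (j = (-4)² = 16)
I = -145
42757/(-447) + I/(-48642) = 42757/(-447) - 145/(-48642) = 42757*(-1/447) - 145*(-1/48642) = -42757/447 + 145/48642 = -231080131/2415886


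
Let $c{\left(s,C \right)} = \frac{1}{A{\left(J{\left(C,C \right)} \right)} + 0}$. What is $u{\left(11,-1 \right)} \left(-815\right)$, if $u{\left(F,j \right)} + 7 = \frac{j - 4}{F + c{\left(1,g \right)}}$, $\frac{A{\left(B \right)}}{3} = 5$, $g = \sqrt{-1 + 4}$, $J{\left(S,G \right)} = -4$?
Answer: $\frac{1008155}{166} \approx 6073.2$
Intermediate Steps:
$g = \sqrt{3} \approx 1.732$
$A{\left(B \right)} = 15$ ($A{\left(B \right)} = 3 \cdot 5 = 15$)
$c{\left(s,C \right)} = \frac{1}{15}$ ($c{\left(s,C \right)} = \frac{1}{15 + 0} = \frac{1}{15}$)
$u{\left(F,j \right)} = -7 + \frac{-4 + j}{\frac{1}{15} + F}$ ($u{\left(F,j \right)} = -7 + \frac{j - 4}{F + \frac{1}{15}} = -7 + \frac{-4 + j}{\frac{1}{15} + F}$)
$u{\left(11,-1 \right)} \left(-815\right) = \frac{-67 - 1155 + 15 \left(-1\right)}{1 + 15 \cdot 11} \left(-815\right) = \frac{-67 - 1155 - 15}{1 + 165} \left(-815\right) = \frac{1}{166} \left(-1237\right) \left(-815\right) = \left(- \frac{1237}{166}\right) \left(-815\right) = \frac{1008155}{166}$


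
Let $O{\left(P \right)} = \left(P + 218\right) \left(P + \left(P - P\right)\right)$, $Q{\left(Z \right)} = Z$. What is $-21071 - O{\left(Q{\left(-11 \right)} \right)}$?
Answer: $-18794$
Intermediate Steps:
$O{\left(P \right)} = P \left(218 + P\right)$ ($O{\left(P \right)} = \left(218 + P\right) \left(P + 0\right) = \left(218 + P\right) P = P \left(218 + P\right)$)
$-21071 - O{\left(Q{\left(-11 \right)} \right)} = -21071 - - 11 \left(218 - 11\right) = -21071 - \left(-11\right) 207 = -21071 - -2277 = -21071 + 2277 = -18794$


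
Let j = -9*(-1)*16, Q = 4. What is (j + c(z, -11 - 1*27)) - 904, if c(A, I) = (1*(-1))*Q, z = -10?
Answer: -764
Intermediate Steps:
c(A, I) = -4 (c(A, I) = (1*(-1))*4 = -1*4 = -4)
j = 144 (j = 9*16 = 144)
(j + c(z, -11 - 1*27)) - 904 = (144 - 4) - 904 = 140 - 904 = -764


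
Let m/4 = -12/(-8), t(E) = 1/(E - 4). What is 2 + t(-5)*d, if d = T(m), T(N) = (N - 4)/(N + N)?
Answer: 107/54 ≈ 1.9815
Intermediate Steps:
t(E) = 1/(-4 + E)
m = 6 (m = 4*(-12/(-8)) = 4*(-12*(-⅛)) = 4*(3/2) = 6)
T(N) = (-4 + N)/(2*N) (T(N) = (-4 + N)/((2*N)) = (-4 + N)*(1/(2*N)) = (-4 + N)/(2*N))
d = ⅙ (d = (½)*(-4 + 6)/6 = (½)*(⅙)*2 = ⅙ ≈ 0.16667)
2 + t(-5)*d = 2 + (⅙)/(-4 - 5) = 2 + (⅙)/(-9) = 2 - ⅑*⅙ = 2 - 1/54 = 107/54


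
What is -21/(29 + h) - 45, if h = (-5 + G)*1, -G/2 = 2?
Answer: -921/20 ≈ -46.050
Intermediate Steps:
G = -4 (G = -2*2 = -4)
h = -9 (h = (-5 - 4)*1 = -9*1 = -9)
-21/(29 + h) - 45 = -21/(29 - 9) - 45 = -21/20 - 45 = -921/20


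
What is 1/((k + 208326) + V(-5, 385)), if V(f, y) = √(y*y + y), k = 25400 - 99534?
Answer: 67096/9003672127 - √148610/18007344254 ≈ 7.4307e-6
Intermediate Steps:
k = -74134
V(f, y) = √(y + y²) (V(f, y) = √(y² + y) = √(y + y²))
1/((k + 208326) + V(-5, 385)) = 1/((-74134 + 208326) + √(385*(1 + 385))) = 1/(134192 + √(385*386)) = 1/(134192 + √148610)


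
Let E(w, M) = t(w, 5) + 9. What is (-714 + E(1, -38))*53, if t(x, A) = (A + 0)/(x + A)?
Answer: -223925/6 ≈ -37321.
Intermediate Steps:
t(x, A) = A/(A + x)
E(w, M) = 9 + 5/(5 + w) (E(w, M) = 5/(5 + w) + 9 = 9 + 5/(5 + w))
(-714 + E(1, -38))*53 = (-714 + (50 + 9*1)/(5 + 1))*53 = (-714 + (50 + 9)/6)*53 = (-714 + (1/6)*59)*53 = (-714 + 59/6)*53 = -4225/6*53 = -223925/6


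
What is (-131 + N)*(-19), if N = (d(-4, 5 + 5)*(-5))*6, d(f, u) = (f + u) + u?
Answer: 11609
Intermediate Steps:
d(f, u) = f + 2*u
N = -480 (N = ((-4 + 2*(5 + 5))*(-5))*6 = ((-4 + 2*10)*(-5))*6 = ((-4 + 20)*(-5))*6 = (16*(-5))*6 = -80*6 = -480)
(-131 + N)*(-19) = (-131 - 480)*(-19) = -611*(-19) = 11609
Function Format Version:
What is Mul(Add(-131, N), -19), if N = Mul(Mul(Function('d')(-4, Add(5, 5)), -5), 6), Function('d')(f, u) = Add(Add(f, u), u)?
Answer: 11609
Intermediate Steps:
Function('d')(f, u) = Add(f, Mul(2, u))
N = -480 (N = Mul(Mul(Add(-4, Mul(2, Add(5, 5))), -5), 6) = Mul(Mul(Add(-4, Mul(2, 10)), -5), 6) = Mul(Mul(Add(-4, 20), -5), 6) = Mul(Mul(16, -5), 6) = Mul(-80, 6) = -480)
Mul(Add(-131, N), -19) = Mul(Add(-131, -480), -19) = Mul(-611, -19) = 11609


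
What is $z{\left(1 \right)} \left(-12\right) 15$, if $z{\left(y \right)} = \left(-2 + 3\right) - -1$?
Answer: $-360$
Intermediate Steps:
$z{\left(y \right)} = 2$ ($z{\left(y \right)} = 1 + 1 = 2$)
$z{\left(1 \right)} \left(-12\right) 15 = 2 \left(-12\right) 15 = \left(-24\right) 15 = -360$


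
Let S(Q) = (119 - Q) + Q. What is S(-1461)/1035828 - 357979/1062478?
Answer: -185339118365/550272230892 ≈ -0.33681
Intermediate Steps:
S(Q) = 119
S(-1461)/1035828 - 357979/1062478 = 119/1035828 - 357979/1062478 = -185339118365/550272230892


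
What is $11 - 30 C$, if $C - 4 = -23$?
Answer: $581$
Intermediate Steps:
$C = -19$ ($C = 4 - 23 = -19$)
$11 - 30 C = 11 - -570 = 11 + 570 = 581$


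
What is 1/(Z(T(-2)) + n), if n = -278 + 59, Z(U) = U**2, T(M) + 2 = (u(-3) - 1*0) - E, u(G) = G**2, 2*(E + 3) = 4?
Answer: -1/155 ≈ -0.0064516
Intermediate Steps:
E = -1 (E = -3 + (1/2)*4 = -3 + 2 = -1)
T(M) = 8 (T(M) = -2 + (((-3)**2 - 1*0) - 1*(-1)) = -2 + ((9 + 0) + 1) = -2 + (9 + 1) = -2 + 10 = 8)
n = -219
1/(Z(T(-2)) + n) = 1/(8**2 - 219) = 1/(64 - 219) = 1/(-155) = -1/155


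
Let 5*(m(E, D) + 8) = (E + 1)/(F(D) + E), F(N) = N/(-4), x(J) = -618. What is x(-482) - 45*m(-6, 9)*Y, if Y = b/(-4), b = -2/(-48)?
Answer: -54709/88 ≈ -621.69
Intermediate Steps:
F(N) = -N/4 (F(N) = N*(-¼) = -N/4)
b = 1/24 (b = -2*(-1/48) = 1/24 ≈ 0.041667)
m(E, D) = -8 + (1 + E)/(5*(E - D/4)) (m(E, D) = -8 + ((E + 1)/(-D/4 + E))/5 = -8 + ((1 + E)/(E - D/4))/5 = -8 + (1 + E)/(5*(E - D/4)))
Y = -1/96 (Y = (1/24)/(-4) = (1/24)*(-¼) = -1/96 ≈ -0.010417)
x(-482) - 45*m(-6, 9)*Y = -618 - 45*(4*(-1 - 10*9 + 39*(-6))/(5*(9 - 4*(-6))))*(-1)/96 = -618 - 45*(4*(-1 - 90 - 234)/(5*(9 + 24)))*(-1)/96 = -618 - 45*((⅘)*(-325)/33)*(-1)/96 = -618 - 45*((⅘)*(1/33)*(-325))*(-1)/96 = -618 - 45*(-260/33)*(-1)/96 = -618 - (-3900)*(-1)/(11*96) = -618 - 1*325/88 = -618 - 325/88 = -54709/88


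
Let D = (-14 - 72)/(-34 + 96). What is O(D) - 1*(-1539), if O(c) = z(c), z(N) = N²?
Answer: 1480828/961 ≈ 1540.9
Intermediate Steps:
D = -43/31 (D = -86/62 = -86*1/62 = -43/31 ≈ -1.3871)
O(c) = c²
O(D) - 1*(-1539) = (-43/31)² - 1*(-1539) = 1849/961 + 1539 = 1480828/961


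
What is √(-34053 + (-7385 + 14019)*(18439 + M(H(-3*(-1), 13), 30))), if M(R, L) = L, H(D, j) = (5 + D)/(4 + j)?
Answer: √122489293 ≈ 11067.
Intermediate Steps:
H(D, j) = (5 + D)/(4 + j)
√(-34053 + (-7385 + 14019)*(18439 + M(H(-3*(-1), 13), 30))) = √(-34053 + (-7385 + 14019)*(18439 + 30)) = √(-34053 + 6634*18469) = √(-34053 + 122523346) = √122489293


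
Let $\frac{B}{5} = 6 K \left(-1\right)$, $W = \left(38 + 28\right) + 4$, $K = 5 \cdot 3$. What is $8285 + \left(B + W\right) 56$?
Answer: $-12995$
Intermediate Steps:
$K = 15$
$W = 70$ ($W = 66 + 4 = 70$)
$B = -450$ ($B = 5 \cdot 6 \cdot 15 \left(-1\right) = 5 \cdot 90 \left(-1\right) = 5 \left(-90\right) = -450$)
$8285 + \left(B + W\right) 56 = 8285 + \left(-450 + 70\right) 56 = 8285 - 21280 = -12995$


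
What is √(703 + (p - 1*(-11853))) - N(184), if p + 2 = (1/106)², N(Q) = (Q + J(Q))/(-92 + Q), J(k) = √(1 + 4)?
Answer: -2 - √5/92 + √141056745/106 ≈ 110.02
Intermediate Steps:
J(k) = √5
N(Q) = (Q + √5)/(-92 + Q)
p = -22471/11236 (p = -2 + (1/106)² = -2 + 1/11236 = -22471/11236 ≈ -1.9999)
√(703 + (p - 1*(-11853))) - N(184) = √(703 + (-22471/11236 - 1*(-11853))) - (184 + √5)/(-92 + 184) = √(703 + (-22471/11236 + 11853)) - (184 + √5)/92 = √(703 + 133157837/11236) - (184 + √5)/92 = √(141056745/11236) - (2 + √5/92) = √141056745/106 + (-2 - √5/92) = -2 - √5/92 + √141056745/106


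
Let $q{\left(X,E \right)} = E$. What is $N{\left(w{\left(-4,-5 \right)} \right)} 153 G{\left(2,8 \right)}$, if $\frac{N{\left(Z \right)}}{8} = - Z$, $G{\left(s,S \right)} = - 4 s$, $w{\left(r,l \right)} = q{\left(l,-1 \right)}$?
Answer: $-9792$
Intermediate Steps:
$w{\left(r,l \right)} = -1$
$N{\left(Z \right)} = - 8 Z$ ($N{\left(Z \right)} = 8 \left(- Z\right) = - 8 Z$)
$N{\left(w{\left(-4,-5 \right)} \right)} 153 G{\left(2,8 \right)} = \left(-8\right) \left(-1\right) 153 \left(\left(-4\right) 2\right) = 8 \cdot 153 \left(-8\right) = 1224 \left(-8\right) = -9792$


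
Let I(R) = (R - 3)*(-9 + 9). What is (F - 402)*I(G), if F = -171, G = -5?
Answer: 0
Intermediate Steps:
I(R) = 0 (I(R) = (-3 + R)*0 = 0)
(F - 402)*I(G) = (-171 - 402)*0 = -573*0 = 0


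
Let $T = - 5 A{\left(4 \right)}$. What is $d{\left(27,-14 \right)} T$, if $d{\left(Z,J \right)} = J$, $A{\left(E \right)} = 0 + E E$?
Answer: $1120$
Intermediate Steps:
$A{\left(E \right)} = E^{2}$ ($A{\left(E \right)} = 0 + E^{2} = E^{2}$)
$T = -80$ ($T = - 5 \cdot 4^{2} = \left(-5\right) 16 = -80$)
$d{\left(27,-14 \right)} T = \left(-14\right) \left(-80\right) = 1120$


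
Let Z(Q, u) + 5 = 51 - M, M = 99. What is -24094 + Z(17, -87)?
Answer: -24147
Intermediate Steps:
Z(Q, u) = -53 (Z(Q, u) = -5 + (51 - 1*99) = -5 + (51 - 99) = -5 - 48 = -53)
-24094 + Z(17, -87) = -24094 - 53 = -24147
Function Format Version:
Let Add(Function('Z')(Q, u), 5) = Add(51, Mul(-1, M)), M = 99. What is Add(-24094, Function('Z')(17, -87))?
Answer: -24147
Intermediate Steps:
Function('Z')(Q, u) = -53 (Function('Z')(Q, u) = Add(-5, Add(51, Mul(-1, 99))) = Add(-5, Add(51, -99)) = Add(-5, -48) = -53)
Add(-24094, Function('Z')(17, -87)) = Add(-24094, -53) = -24147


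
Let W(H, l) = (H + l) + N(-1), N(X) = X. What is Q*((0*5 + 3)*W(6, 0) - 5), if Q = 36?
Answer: 360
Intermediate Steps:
W(H, l) = -1 + H + l (W(H, l) = (H + l) - 1 = -1 + H + l)
Q*((0*5 + 3)*W(6, 0) - 5) = 36*((0*5 + 3)*(-1 + 6 + 0) - 5) = 36*((0 + 3)*5 - 5) = 36*(3*5 - 5) = 36*(15 - 5) = 36*10 = 360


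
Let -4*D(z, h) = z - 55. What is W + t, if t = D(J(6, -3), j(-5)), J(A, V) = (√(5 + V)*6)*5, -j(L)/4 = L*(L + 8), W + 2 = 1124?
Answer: 4543/4 - 15*√2/2 ≈ 1125.1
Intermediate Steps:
W = 1122 (W = -2 + 1124 = 1122)
j(L) = -4*L*(8 + L) (j(L) = -4*L*(L + 8) = -4*L*(8 + L))
J(A, V) = 30*√(5 + V) (J(A, V) = (6*√(5 + V))*5 = 30*√(5 + V))
D(z, h) = 55/4 - z/4 (D(z, h) = -(z - 55)/4 = -(-55 + z)/4 = 55/4 - z/4)
t = 55/4 - 15*√2/2 (t = 55/4 - 15*√(5 - 3)/2 = 55/4 - 15*√2/2 ≈ 3.1434)
W + t = 1122 + (55/4 - 15*√2/2) = 4543/4 - 15*√2/2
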